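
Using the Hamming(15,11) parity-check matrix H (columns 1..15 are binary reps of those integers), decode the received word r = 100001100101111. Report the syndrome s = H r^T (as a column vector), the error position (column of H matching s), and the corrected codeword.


s = (1, 0, 1, 0)^T, error position = 10, corrected codeword c = 100001100001111

Compute s = H r^T mod 2 one row at a time:
  s_1 = 0 + 0 + 1 + 0 + 1 + 1 + 1 + 1 = 5 ≡ 1 (mod 2).
  s_2 = 0 + 0 + 1 + 1 + 1 + 1 + 1 + 1 = 6 ≡ 0 (mod 2).
  s_3 = 0 + 0 + 1 + 1 + 1 + 0 + 1 + 1 = 5 ≡ 1 (mod 2).
  s_4 = 1 + 0 + 0 + 1 + 0 + 0 + 1 + 1 = 4 ≡ 0 (mod 2).
s = (1, 0, 1, 0)^T — this equals column 10 of H (binary 1010), so error is at position 10.
Correct: flip bit 10 of r = 100001100101111 to get c = 100001100001111.


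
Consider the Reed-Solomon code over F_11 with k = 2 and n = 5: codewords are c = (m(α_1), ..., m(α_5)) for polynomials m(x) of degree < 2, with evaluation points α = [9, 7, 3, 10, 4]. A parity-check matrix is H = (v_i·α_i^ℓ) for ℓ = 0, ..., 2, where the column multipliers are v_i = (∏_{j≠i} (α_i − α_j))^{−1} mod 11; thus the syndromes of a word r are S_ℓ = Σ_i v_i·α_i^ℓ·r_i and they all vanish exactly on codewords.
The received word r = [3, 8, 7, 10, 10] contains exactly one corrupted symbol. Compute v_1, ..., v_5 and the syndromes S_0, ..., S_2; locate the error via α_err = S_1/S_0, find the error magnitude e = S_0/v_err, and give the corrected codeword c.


S = (3, 8, 3), error at position 4, error magnitude e = 4, c = [3, 8, 7, 6, 10].

Step 1: column multipliers v_i = (∏_{j≠i}(α_i − α_j))^{−1} mod 11.
  i = 1 (α = 9): (9−7)(9−3)(9−10)(9−4) = 2·6·(−1)·5 = −60 ≡ 6, so v_1 = 6^{−1} = 2 (mod 11).
  i = 2 (α = 7): (7−9)(7−3)(7−10)(7−4) = (−2)·4·(−3)·3 = 72 ≡ 6, so v_2 = 6^{−1} = 2 (mod 11).
  i = 3 (α = 3): (3−9)(3−7)(3−10)(3−4) = (−6)·(−4)·(−7)·(−1) = 168 ≡ 3, so v_3 = 3^{−1} = 4 (mod 11).
  i = 4 (α = 10): (10−9)(10−7)(10−3)(10−4) = 1·3·7·6 = 126 ≡ 5, so v_4 = 5^{−1} = 9 (mod 11).
  i = 5 (α = 4): (4−9)(4−7)(4−3)(4−10) = (−5)·(−3)·1·(−6) = −90 ≡ 9, so v_5 = 9^{−1} = 5 (mod 11).
  v = [2, 2, 4, 9, 5].
Step 2: syndromes of r = [3, 8, 7, 10, 10] (all sums mod 11).
  S_0 = Σ v_i r_i = 2·3 + 2·8 + 4·7 + 9·10 + 5·10 = 190 ≡ 3.
  S_1 = Σ v_i α_i r_i = 2·9·3 + 2·7·8 + 4·3·7 + 9·10·10 + 5·4·10 = 1350 ≡ 8.
  α_i^2 mod 11 = [4, 5, 9, 1, 5].
  S_2 = Σ v_i α_i^2 r_i = 2·4·3 + 2·5·8 + 4·9·7 + 9·1·10 + 5·5·10 = 696 ≡ 3.
  S = (3, 8, 3) ≠ 0, so r is not a codeword (an error is present).
Step 3: locate the error. For a single error e at position i, S_ℓ = v_i·e·α_i^ℓ, so α_err = S_1/S_0.
  S_0^{−1} = 3^{−1} = 4 (mod 11), so α_err = 8·4 = 32 ≡ 10 = α_4. Error position i = 4.
  Consistency check: S_2/S_1 = 3·7 = 21 ≡ 10 = α_err ✓ (single-error assumption holds).
Step 4: error magnitude e = S_0/v_4 = S_0·∏_{j≠4}(α_4 − α_j) = 3·5 = 15 ≡ 4 (mod 11).
Step 5: correct position 4: c_4 = r_4 − e = 10 − 4 ≡ 6 (mod 11). Hence c = [3, 8, 7, 6, 10].
  Check: interpolating c through the α_i gives m(x) = 9 + 3·x (degree < 2) with m(α_i) = c_i for every i, so c is indeed a codeword.


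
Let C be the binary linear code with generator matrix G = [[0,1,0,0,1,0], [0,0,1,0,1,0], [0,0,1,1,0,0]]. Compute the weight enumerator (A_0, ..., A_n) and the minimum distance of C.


Weight distribution: A_0 = 1, A_2 = 6, A_4 = 1. Minimum distance d = 2.

Enumerate all 2^3 = 8 messages m ∈ F_2^3.
For each, compute codeword c = mG in F_2^6, then tally its weight.
  m = 000 → c = 000000, weight = 0.
  m = 100 → c = 010010, weight = 2.
  m = 010 → c = 001010, weight = 2.
  m = 110 → c = 011000, weight = 2.
  m = 001 → c = 001100, weight = 2.
  m = 101 → c = 011110, weight = 4.
  m = 011 → c = 000110, weight = 2.
  m = 111 → c = 010100, weight = 2.
Tally weights:
  weight 0: 1 codewords.
  weight 2: 6 codewords.
  weight 4: 1 codewords.
Minimum distance d = smallest w > 0 with A_w > 0 = 2.
Sanity: Σ A_w = 8 = 2^3 = 8 ✓.


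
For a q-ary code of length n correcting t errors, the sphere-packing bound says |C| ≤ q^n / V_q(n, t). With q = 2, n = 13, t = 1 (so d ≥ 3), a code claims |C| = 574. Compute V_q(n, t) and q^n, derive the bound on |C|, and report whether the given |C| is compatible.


V_q(n, t) = 14, q^n = 8192, Hamming bound = 585, |C| = 574 ≤ bound (satisfied).

Step 1: Compute V_q(n, t) = Σ_{j=0}^1 C(n, j) (q−1)^j.
  j = 0: C(13,0)·(1)^0 = 1·1 = 1.
  j = 1: C(13,1)·(1)^1 = 13·1 = 13.
  V_q(n, t) = 1 + 13 = 14.
Step 2: q^n = 2^13 = 8192.
Step 3: Hamming bound ⌊q^n / V_q(n,t)⌋ = ⌊8192/14⌋ = 585.
Step 4: Compare |C| = 574 to 585: satisfied.
The claimed |C| lies below the Hamming bound.


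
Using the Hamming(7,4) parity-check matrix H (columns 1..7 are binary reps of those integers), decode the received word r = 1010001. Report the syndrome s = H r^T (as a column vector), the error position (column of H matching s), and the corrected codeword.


s = (1, 0, 1)^T, error position = 5, corrected codeword c = 1010101

Compute s = H r^T mod 2 one row at a time:
  s_1 = 0 + 0 + 0 + 1 = 1 ≡ 1 (mod 2).
  s_2 = 0 + 1 + 0 + 1 = 2 ≡ 0 (mod 2).
  s_3 = 1 + 1 + 0 + 1 = 3 ≡ 1 (mod 2).
s = (1, 0, 1)^T — this equals column 5 of H (binary 101), so error is at position 5.
Correct: flip bit 5 of r = 1010001 to get c = 1010101.


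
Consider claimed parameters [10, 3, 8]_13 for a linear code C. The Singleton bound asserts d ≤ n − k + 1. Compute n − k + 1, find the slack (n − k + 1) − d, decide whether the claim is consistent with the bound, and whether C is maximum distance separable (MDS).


Singleton RHS = n − k + 1 = 8, slack = 0, bound satisfied, MDS.

Singleton bound: d ≤ n − k + 1.
Here n = 10, k = 3, so n − k + 1 = 8.
Given d = 8, check d ≤ 8: YES.
Slack = (n − k + 1) − d = 0.
The code is MDS (slack = 0).
Description: the claimed parameters are [10, 3, 8]_13; such a code would be MDS (meets Singleton bound).


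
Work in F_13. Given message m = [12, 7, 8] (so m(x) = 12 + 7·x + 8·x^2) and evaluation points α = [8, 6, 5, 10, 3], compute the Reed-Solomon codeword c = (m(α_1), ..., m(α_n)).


c = [8, 4, 0, 11, 1]

Message polynomial: m(x) = 12 + 7·x + 8·x^2 (mod 13).
For each evaluation point α_i, compute m(α_i) mod 13:
  α_1 = 8: Horner steps 8 → 6 → 8, so m(8) = 8.
  α_2 = 6: Horner steps 8 → 3 → 4, so m(6) = 4.
  α_3 = 5: Horner steps 8 → 8 → 0, so m(5) = 0.
  α_4 = 10: Horner steps 8 → 9 → 11, so m(10) = 11.
  α_5 = 3: Horner steps 8 → 5 → 1, so m(3) = 1.
Codeword c = [8, 4, 0, 11, 1] ∈ F_13^5.


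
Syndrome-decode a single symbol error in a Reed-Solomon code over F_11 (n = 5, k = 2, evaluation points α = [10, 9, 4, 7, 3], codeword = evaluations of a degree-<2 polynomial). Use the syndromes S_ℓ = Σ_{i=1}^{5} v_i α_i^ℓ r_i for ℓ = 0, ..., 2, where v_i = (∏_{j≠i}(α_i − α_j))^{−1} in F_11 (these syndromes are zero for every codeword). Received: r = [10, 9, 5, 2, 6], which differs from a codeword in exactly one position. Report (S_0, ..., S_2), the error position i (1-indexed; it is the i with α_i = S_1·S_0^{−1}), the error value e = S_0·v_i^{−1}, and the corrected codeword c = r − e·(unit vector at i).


S = (7, 8, 6), error at position 2, error magnitude e = 9, c = [10, 0, 5, 2, 6].

Step 1: column multipliers v_i = (∏_{j≠i}(α_i − α_j))^{−1} mod 11.
  i = 1 (α = 10): (10−9)(10−4)(10−7)(10−3) = 1·6·3·7 = 126 ≡ 5, so v_1 = 5^{−1} = 9 (mod 11).
  i = 2 (α = 9): (9−10)(9−4)(9−7)(9−3) = (−1)·5·2·6 = −60 ≡ 6, so v_2 = 6^{−1} = 2 (mod 11).
  i = 3 (α = 4): (4−10)(4−9)(4−7)(4−3) = (−6)·(−5)·(−3)·1 = −90 ≡ 9, so v_3 = 9^{−1} = 5 (mod 11).
  i = 4 (α = 7): (7−10)(7−9)(7−4)(7−3) = (−3)·(−2)·3·4 = 72 ≡ 6, so v_4 = 6^{−1} = 2 (mod 11).
  i = 5 (α = 3): (3−10)(3−9)(3−4)(3−7) = (−7)·(−6)·(−1)·(−4) = 168 ≡ 3, so v_5 = 3^{−1} = 4 (mod 11).
  v = [9, 2, 5, 2, 4].
Step 2: syndromes of r = [10, 9, 5, 2, 6] (all sums mod 11).
  S_0 = Σ v_i r_i = 9·10 + 2·9 + 5·5 + 2·2 + 4·6 = 161 ≡ 7.
  S_1 = Σ v_i α_i r_i = 9·10·10 + 2·9·9 + 5·4·5 + 2·7·2 + 4·3·6 = 1262 ≡ 8.
  α_i^2 mod 11 = [1, 4, 5, 5, 9].
  S_2 = Σ v_i α_i^2 r_i = 9·1·10 + 2·4·9 + 5·5·5 + 2·5·2 + 4·9·6 = 523 ≡ 6.
  S = (7, 8, 6) ≠ 0, so r is not a codeword (an error is present).
Step 3: locate the error. For a single error e at position i, S_ℓ = v_i·e·α_i^ℓ, so α_err = S_1/S_0.
  S_0^{−1} = 7^{−1} = 8 (mod 11), so α_err = 8·8 = 64 ≡ 9 = α_2. Error position i = 2.
  Consistency check: S_2/S_1 = 6·7 = 42 ≡ 9 = α_err ✓ (single-error assumption holds).
Step 4: error magnitude e = S_0/v_2 = S_0·∏_{j≠2}(α_2 − α_j) = 7·6 = 42 ≡ 9 (mod 11).
Step 5: correct position 2: c_2 = r_2 − e = 9 − 9 ≡ 0 (mod 11). Hence c = [10, 0, 5, 2, 6].
  Check: interpolating c through the α_i gives m(x) = 9 + 10·x (degree < 2) with m(α_i) = c_i for every i, so c is indeed a codeword.


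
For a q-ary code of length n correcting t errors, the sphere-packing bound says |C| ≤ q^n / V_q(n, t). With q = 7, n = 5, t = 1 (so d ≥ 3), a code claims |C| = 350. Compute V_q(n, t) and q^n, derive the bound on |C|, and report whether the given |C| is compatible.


V_q(n, t) = 31, q^n = 16807, Hamming bound = 542, |C| = 350 ≤ bound (satisfied).

Step 1: Compute V_q(n, t) = Σ_{j=0}^1 C(n, j) (q−1)^j.
  j = 0: C(5,0)·(6)^0 = 1·1 = 1.
  j = 1: C(5,1)·(6)^1 = 5·6 = 30.
  V_q(n, t) = 1 + 30 = 31.
Step 2: q^n = 7^5 = 16807.
Step 3: Hamming bound ⌊q^n / V_q(n,t)⌋ = ⌊16807/31⌋ = 542.
Step 4: Compare |C| = 350 to 542: satisfied.
The claimed |C| lies below the Hamming bound.


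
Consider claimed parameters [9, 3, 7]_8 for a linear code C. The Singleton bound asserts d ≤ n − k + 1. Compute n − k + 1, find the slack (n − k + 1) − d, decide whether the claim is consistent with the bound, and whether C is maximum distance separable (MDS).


Singleton RHS = n − k + 1 = 7, slack = 0, bound satisfied, MDS.

Singleton bound: d ≤ n − k + 1.
Here n = 9, k = 3, so n − k + 1 = 7.
Given d = 7, check d ≤ 7: YES.
Slack = (n − k + 1) − d = 0.
The code is MDS (slack = 0).
Description: the claimed parameters are [9, 3, 7]_8; such a code would be MDS (meets Singleton bound).


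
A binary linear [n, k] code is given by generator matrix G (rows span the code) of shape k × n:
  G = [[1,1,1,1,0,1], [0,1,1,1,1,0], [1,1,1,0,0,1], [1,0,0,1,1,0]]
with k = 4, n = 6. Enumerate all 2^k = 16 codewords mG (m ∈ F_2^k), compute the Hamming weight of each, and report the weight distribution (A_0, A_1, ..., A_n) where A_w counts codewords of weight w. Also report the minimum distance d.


Weight distribution: A_0 = 1, A_1 = 2, A_2 = 2, A_3 = 4, A_4 = 5, A_5 = 2. Minimum distance d = 1.

Enumerate all 2^4 = 16 messages m ∈ F_2^4.
For each, compute codeword c = mG in F_2^6, then tally its weight.
  m = 0000 → c = 000000, weight = 0.
  m = 1000 → c = 111101, weight = 5.
  m = 0100 → c = 011110, weight = 4.
  m = 1100 → c = 100011, weight = 3.
  m = 0010 → c = 111001, weight = 4.
  m = 1010 → c = 000100, weight = 1.
  m = 0110 → c = 100111, weight = 4.
  m = 1110 → c = 011010, weight = 3.
  m = 0001 → c = 100110, weight = 3.
  m = 1001 → c = 011011, weight = 4.
  m = 0101 → c = 111000, weight = 3.
  m = 1101 → c = 000101, weight = 2.
  m = 0011 → c = 011111, weight = 5.
  m = 1011 → c = 100010, weight = 2.
  m = 0111 → c = 000001, weight = 1.
  m = 1111 → c = 111100, weight = 4.
Tally weights:
  weight 0: 1 codewords.
  weight 1: 2 codewords.
  weight 2: 2 codewords.
  weight 3: 4 codewords.
  weight 4: 5 codewords.
  weight 5: 2 codewords.
Minimum distance d = smallest w > 0 with A_w > 0 = 1.
Sanity: Σ A_w = 16 = 2^4 = 16 ✓.


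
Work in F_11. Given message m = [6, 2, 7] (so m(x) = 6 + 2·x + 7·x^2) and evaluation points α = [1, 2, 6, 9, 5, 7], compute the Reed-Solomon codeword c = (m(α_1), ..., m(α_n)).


c = [4, 5, 6, 8, 4, 0]

Message polynomial: m(x) = 6 + 2·x + 7·x^2 (mod 11).
For each evaluation point α_i, compute m(α_i) mod 11:
  α_1 = 1: Horner steps 7 → 9 → 4, so m(1) = 4.
  α_2 = 2: Horner steps 7 → 5 → 5, so m(2) = 5.
  α_3 = 6: Horner steps 7 → 0 → 6, so m(6) = 6.
  α_4 = 9: Horner steps 7 → 10 → 8, so m(9) = 8.
  α_5 = 5: Horner steps 7 → 4 → 4, so m(5) = 4.
  α_6 = 7: Horner steps 7 → 7 → 0, so m(7) = 0.
Codeword c = [4, 5, 6, 8, 4, 0] ∈ F_11^6.


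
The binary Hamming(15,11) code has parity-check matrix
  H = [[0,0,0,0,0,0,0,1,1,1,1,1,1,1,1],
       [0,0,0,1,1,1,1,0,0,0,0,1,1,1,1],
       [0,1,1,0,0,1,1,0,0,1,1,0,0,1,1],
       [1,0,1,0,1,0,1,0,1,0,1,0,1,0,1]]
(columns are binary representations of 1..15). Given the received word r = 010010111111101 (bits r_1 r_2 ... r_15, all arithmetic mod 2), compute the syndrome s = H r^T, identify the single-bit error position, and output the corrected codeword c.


s = (1, 1, 1, 0)^T, error position = 14, corrected codeword c = 010010111111111

Compute s = H r^T mod 2 one row at a time:
  s_1 = 1 + 1 + 1 + 1 + 1 + 1 + 0 + 1 = 7 ≡ 1 (mod 2).
  s_2 = 0 + 1 + 0 + 1 + 1 + 1 + 0 + 1 = 5 ≡ 1 (mod 2).
  s_3 = 1 + 0 + 0 + 1 + 1 + 1 + 0 + 1 = 5 ≡ 1 (mod 2).
  s_4 = 0 + 0 + 1 + 1 + 1 + 1 + 1 + 1 = 6 ≡ 0 (mod 2).
s = (1, 1, 1, 0)^T — this equals column 14 of H (binary 1110), so error is at position 14.
Correct: flip bit 14 of r = 010010111111101 to get c = 010010111111111.


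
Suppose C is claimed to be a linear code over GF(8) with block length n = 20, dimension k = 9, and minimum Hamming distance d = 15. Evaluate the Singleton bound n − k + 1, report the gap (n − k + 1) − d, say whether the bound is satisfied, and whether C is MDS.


Singleton RHS = n − k + 1 = 12, slack = -3, bound violated (no such code; not MDS).

Singleton bound: d ≤ n − k + 1.
Here n = 20, k = 9, so n − k + 1 = 12.
Given d = 15, check d ≤ 12: NO.
Slack = (n − k + 1) − d = -3.
The slack is negative: d = 15 exceeds n − k + 1 = 12 by 3, so the Singleton bound is violated and no linear [20, 9, 15]_8 code can exist. In particular it is not MDS (MDS requires d = n − k + 1 exactly).
Description: the claimed parameters are [20, 9, 15]_8; such a code would be impossible (violates the Singleton bound).


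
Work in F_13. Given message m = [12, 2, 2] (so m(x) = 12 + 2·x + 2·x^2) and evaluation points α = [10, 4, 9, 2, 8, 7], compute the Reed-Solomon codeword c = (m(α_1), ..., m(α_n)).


c = [11, 0, 10, 11, 0, 7]

Message polynomial: m(x) = 12 + 2·x + 2·x^2 (mod 13).
For each evaluation point α_i, compute m(α_i) mod 13:
  α_1 = 10: Horner steps 2 → 9 → 11, so m(10) = 11.
  α_2 = 4: Horner steps 2 → 10 → 0, so m(4) = 0.
  α_3 = 9: Horner steps 2 → 7 → 10, so m(9) = 10.
  α_4 = 2: Horner steps 2 → 6 → 11, so m(2) = 11.
  α_5 = 8: Horner steps 2 → 5 → 0, so m(8) = 0.
  α_6 = 7: Horner steps 2 → 3 → 7, so m(7) = 7.
Codeword c = [11, 0, 10, 11, 0, 7] ∈ F_13^6.


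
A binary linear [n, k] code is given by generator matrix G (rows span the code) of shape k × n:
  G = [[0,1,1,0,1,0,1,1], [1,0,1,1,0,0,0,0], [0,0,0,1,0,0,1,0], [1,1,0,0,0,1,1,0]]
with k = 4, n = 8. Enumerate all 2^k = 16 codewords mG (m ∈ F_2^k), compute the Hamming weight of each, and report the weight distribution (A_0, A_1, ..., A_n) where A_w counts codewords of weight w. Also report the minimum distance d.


Weight distribution: A_0 = 1, A_2 = 1, A_3 = 3, A_4 = 5, A_5 = 4, A_6 = 1, A_7 = 1. Minimum distance d = 2.

Enumerate all 2^4 = 16 messages m ∈ F_2^4.
For each, compute codeword c = mG in F_2^8, then tally its weight.
  m = 0000 → c = 00000000, weight = 0.
  m = 1000 → c = 01101011, weight = 5.
  m = 0100 → c = 10110000, weight = 3.
  m = 1100 → c = 11011011, weight = 6.
  m = 0010 → c = 00010010, weight = 2.
  m = 1010 → c = 01111001, weight = 5.
  m = 0110 → c = 10100010, weight = 3.
  m = 1110 → c = 11001001, weight = 4.
  m = 0001 → c = 11000110, weight = 4.
  m = 1001 → c = 10101101, weight = 5.
  m = 0101 → c = 01110110, weight = 5.
  m = 1101 → c = 00011101, weight = 4.
  m = 0011 → c = 11010100, weight = 4.
  m = 1011 → c = 10111111, weight = 7.
  m = 0111 → c = 01100100, weight = 3.
  m = 1111 → c = 00001111, weight = 4.
Tally weights:
  weight 0: 1 codewords.
  weight 2: 1 codewords.
  weight 3: 3 codewords.
  weight 4: 5 codewords.
  weight 5: 4 codewords.
  weight 6: 1 codewords.
  weight 7: 1 codewords.
Minimum distance d = smallest w > 0 with A_w > 0 = 2.
Sanity: Σ A_w = 16 = 2^4 = 16 ✓.


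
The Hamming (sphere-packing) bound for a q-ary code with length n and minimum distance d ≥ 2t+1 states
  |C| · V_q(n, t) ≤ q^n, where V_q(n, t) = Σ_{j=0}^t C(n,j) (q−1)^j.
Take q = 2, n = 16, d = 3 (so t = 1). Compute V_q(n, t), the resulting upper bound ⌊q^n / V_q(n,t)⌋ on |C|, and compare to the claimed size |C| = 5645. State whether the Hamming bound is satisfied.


V_q(n, t) = 17, q^n = 65536, Hamming bound = 3855, |C| = 5645 > bound (violated).

Step 1: Compute V_q(n, t) = Σ_{j=0}^1 C(n, j) (q−1)^j.
  j = 0: C(16,0)·(1)^0 = 1·1 = 1.
  j = 1: C(16,1)·(1)^1 = 16·1 = 16.
  V_q(n, t) = 1 + 16 = 17.
Step 2: q^n = 2^16 = 65536.
Step 3: Hamming bound ⌊q^n / V_q(n,t)⌋ = ⌊65536/17⌋ = 3855.
Step 4: Compare |C| = 5645 to 3855: violated.
The claimed |C| lies above the Hamming bound, so no 2-ary code of length 16 with d ≥ 3 can have 5645 codewords.


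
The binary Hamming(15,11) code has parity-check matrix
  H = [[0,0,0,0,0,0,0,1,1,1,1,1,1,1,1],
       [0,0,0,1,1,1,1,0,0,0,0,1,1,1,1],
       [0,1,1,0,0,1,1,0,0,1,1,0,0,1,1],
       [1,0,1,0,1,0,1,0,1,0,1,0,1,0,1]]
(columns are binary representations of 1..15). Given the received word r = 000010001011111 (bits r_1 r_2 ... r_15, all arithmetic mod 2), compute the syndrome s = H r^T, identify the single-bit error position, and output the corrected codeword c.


s = (0, 1, 1, 1)^T, error position = 7, corrected codeword c = 000010101011111

Compute s = H r^T mod 2 one row at a time:
  s_1 = 0 + 1 + 0 + 1 + 1 + 1 + 1 + 1 = 6 ≡ 0 (mod 2).
  s_2 = 0 + 1 + 0 + 0 + 1 + 1 + 1 + 1 = 5 ≡ 1 (mod 2).
  s_3 = 0 + 0 + 0 + 0 + 0 + 1 + 1 + 1 = 3 ≡ 1 (mod 2).
  s_4 = 0 + 0 + 1 + 0 + 1 + 1 + 1 + 1 = 5 ≡ 1 (mod 2).
s = (0, 1, 1, 1)^T — this equals column 7 of H (binary 0111), so error is at position 7.
Correct: flip bit 7 of r = 000010001011111 to get c = 000010101011111.


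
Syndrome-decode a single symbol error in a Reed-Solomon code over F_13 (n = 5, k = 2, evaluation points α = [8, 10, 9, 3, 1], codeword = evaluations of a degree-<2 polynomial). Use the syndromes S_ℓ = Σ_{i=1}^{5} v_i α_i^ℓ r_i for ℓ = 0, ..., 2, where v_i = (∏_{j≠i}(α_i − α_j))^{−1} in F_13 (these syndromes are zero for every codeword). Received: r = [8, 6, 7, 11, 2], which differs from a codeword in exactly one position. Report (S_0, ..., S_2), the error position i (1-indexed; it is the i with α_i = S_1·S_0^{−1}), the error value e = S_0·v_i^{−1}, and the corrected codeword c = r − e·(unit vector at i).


S = (7, 8, 11), error at position 4, error magnitude e = 11, c = [8, 6, 7, 0, 2].

Step 1: column multipliers v_i = (∏_{j≠i}(α_i − α_j))^{−1} mod 13.
  i = 1 (α = 8): (8−10)(8−9)(8−3)(8−1) = (−2)·(−1)·5·7 = 70 ≡ 5, so v_1 = 5^{−1} = 8 (mod 13).
  i = 2 (α = 10): (10−8)(10−9)(10−3)(10−1) = 2·1·7·9 = 126 ≡ 9, so v_2 = 9^{−1} = 3 (mod 13).
  i = 3 (α = 9): (9−8)(9−10)(9−3)(9−1) = 1·(−1)·6·8 = −48 ≡ 4, so v_3 = 4^{−1} = 10 (mod 13).
  i = 4 (α = 3): (3−8)(3−10)(3−9)(3−1) = (−5)·(−7)·(−6)·2 = −420 ≡ 9, so v_4 = 9^{−1} = 3 (mod 13).
  i = 5 (α = 1): (1−8)(1−10)(1−9)(1−3) = (−7)·(−9)·(−8)·(−2) = 1008 ≡ 7, so v_5 = 7^{−1} = 2 (mod 13).
  v = [8, 3, 10, 3, 2].
Step 2: syndromes of r = [8, 6, 7, 11, 2] (all sums mod 13).
  S_0 = Σ v_i r_i = 8·8 + 3·6 + 10·7 + 3·11 + 2·2 = 189 ≡ 7.
  S_1 = Σ v_i α_i r_i = 8·8·8 + 3·10·6 + 10·9·7 + 3·3·11 + 2·1·2 = 1425 ≡ 8.
  α_i^2 mod 13 = [12, 9, 3, 9, 1].
  S_2 = Σ v_i α_i^2 r_i = 8·12·8 + 3·9·6 + 10·3·7 + 3·9·11 + 2·1·2 = 1441 ≡ 11.
  S = (7, 8, 11) ≠ 0, so r is not a codeword (an error is present).
Step 3: locate the error. For a single error e at position i, S_ℓ = v_i·e·α_i^ℓ, so α_err = S_1/S_0.
  S_0^{−1} = 7^{−1} = 2 (mod 13), so α_err = 8·2 = 16 ≡ 3 = α_4. Error position i = 4.
  Consistency check: S_2/S_1 = 11·5 = 55 ≡ 3 = α_err ✓ (single-error assumption holds).
Step 4: error magnitude e = S_0/v_4 = S_0·∏_{j≠4}(α_4 − α_j) = 7·9 = 63 ≡ 11 (mod 13).
Step 5: correct position 4: c_4 = r_4 − e = 11 − 11 ≡ 0 (mod 13). Hence c = [8, 6, 7, 0, 2].
  Check: interpolating c through the α_i gives m(x) = 3 + 12·x (degree < 2) with m(α_i) = c_i for every i, so c is indeed a codeword.


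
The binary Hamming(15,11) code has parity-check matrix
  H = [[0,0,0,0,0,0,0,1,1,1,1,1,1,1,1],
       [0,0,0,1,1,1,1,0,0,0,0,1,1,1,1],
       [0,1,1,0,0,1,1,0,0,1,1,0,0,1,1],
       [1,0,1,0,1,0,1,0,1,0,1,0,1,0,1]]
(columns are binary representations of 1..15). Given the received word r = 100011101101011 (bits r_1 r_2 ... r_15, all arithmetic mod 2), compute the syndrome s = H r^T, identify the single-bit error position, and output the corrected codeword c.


s = (1, 0, 1, 1)^T, error position = 11, corrected codeword c = 100011101111011

Compute s = H r^T mod 2 one row at a time:
  s_1 = 0 + 1 + 1 + 0 + 1 + 0 + 1 + 1 = 5 ≡ 1 (mod 2).
  s_2 = 0 + 1 + 1 + 1 + 1 + 0 + 1 + 1 = 6 ≡ 0 (mod 2).
  s_3 = 0 + 0 + 1 + 1 + 1 + 0 + 1 + 1 = 5 ≡ 1 (mod 2).
  s_4 = 1 + 0 + 1 + 1 + 1 + 0 + 0 + 1 = 5 ≡ 1 (mod 2).
s = (1, 0, 1, 1)^T — this equals column 11 of H (binary 1011), so error is at position 11.
Correct: flip bit 11 of r = 100011101101011 to get c = 100011101111011.


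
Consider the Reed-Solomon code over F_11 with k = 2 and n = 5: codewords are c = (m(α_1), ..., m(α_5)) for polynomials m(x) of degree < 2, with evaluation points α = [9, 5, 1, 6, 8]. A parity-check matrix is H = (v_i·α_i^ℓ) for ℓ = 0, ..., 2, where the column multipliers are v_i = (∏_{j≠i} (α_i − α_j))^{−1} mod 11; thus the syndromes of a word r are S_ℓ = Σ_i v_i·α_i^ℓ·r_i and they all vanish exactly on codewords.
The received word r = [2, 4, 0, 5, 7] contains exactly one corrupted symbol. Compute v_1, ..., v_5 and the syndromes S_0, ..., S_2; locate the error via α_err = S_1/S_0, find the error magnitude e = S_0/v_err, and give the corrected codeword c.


S = (2, 7, 8), error at position 1, error magnitude e = 5, c = [8, 4, 0, 5, 7].

Step 1: column multipliers v_i = (∏_{j≠i}(α_i − α_j))^{−1} mod 11.
  i = 1 (α = 9): (9−5)(9−1)(9−6)(9−8) = 4·8·3·1 = 96 ≡ 8, so v_1 = 8^{−1} = 7 (mod 11).
  i = 2 (α = 5): (5−9)(5−1)(5−6)(5−8) = (−4)·4·(−1)·(−3) = −48 ≡ 7, so v_2 = 7^{−1} = 8 (mod 11).
  i = 3 (α = 1): (1−9)(1−5)(1−6)(1−8) = (−8)·(−4)·(−5)·(−7) = 1120 ≡ 9, so v_3 = 9^{−1} = 5 (mod 11).
  i = 4 (α = 6): (6−9)(6−5)(6−1)(6−8) = (−3)·1·5·(−2) = 30 ≡ 8, so v_4 = 8^{−1} = 7 (mod 11).
  i = 5 (α = 8): (8−9)(8−5)(8−1)(8−6) = (−1)·3·7·2 = −42 ≡ 2, so v_5 = 2^{−1} = 6 (mod 11).
  v = [7, 8, 5, 7, 6].
Step 2: syndromes of r = [2, 4, 0, 5, 7] (all sums mod 11).
  S_0 = Σ v_i r_i = 7·2 + 8·4 + 5·0 + 7·5 + 6·7 = 123 ≡ 2.
  S_1 = Σ v_i α_i r_i = 7·9·2 + 8·5·4 + 5·1·0 + 7·6·5 + 6·8·7 = 832 ≡ 7.
  α_i^2 mod 11 = [4, 3, 1, 3, 9].
  S_2 = Σ v_i α_i^2 r_i = 7·4·2 + 8·3·4 + 5·1·0 + 7·3·5 + 6·9·7 = 635 ≡ 8.
  S = (2, 7, 8) ≠ 0, so r is not a codeword (an error is present).
Step 3: locate the error. For a single error e at position i, S_ℓ = v_i·e·α_i^ℓ, so α_err = S_1/S_0.
  S_0^{−1} = 2^{−1} = 6 (mod 11), so α_err = 7·6 = 42 ≡ 9 = α_1. Error position i = 1.
  Consistency check: S_2/S_1 = 8·8 = 64 ≡ 9 = α_err ✓ (single-error assumption holds).
Step 4: error magnitude e = S_0/v_1 = S_0·∏_{j≠1}(α_1 − α_j) = 2·8 = 16 ≡ 5 (mod 11).
Step 5: correct position 1: c_1 = r_1 − e = 2 − 5 ≡ 8 (mod 11). Hence c = [8, 4, 0, 5, 7].
  Check: interpolating c through the α_i gives m(x) = 10 + 1·x (degree < 2) with m(α_i) = c_i for every i, so c is indeed a codeword.


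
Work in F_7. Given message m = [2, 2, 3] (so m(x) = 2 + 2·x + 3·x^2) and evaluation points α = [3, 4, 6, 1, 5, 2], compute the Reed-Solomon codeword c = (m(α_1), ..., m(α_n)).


c = [0, 2, 3, 0, 3, 4]

Message polynomial: m(x) = 2 + 2·x + 3·x^2 (mod 7).
For each evaluation point α_i, compute m(α_i) mod 7:
  α_1 = 3: Horner steps 3 → 4 → 0, so m(3) = 0.
  α_2 = 4: Horner steps 3 → 0 → 2, so m(4) = 2.
  α_3 = 6: Horner steps 3 → 6 → 3, so m(6) = 3.
  α_4 = 1: Horner steps 3 → 5 → 0, so m(1) = 0.
  α_5 = 5: Horner steps 3 → 3 → 3, so m(5) = 3.
  α_6 = 2: Horner steps 3 → 1 → 4, so m(2) = 4.
Codeword c = [0, 2, 3, 0, 3, 4] ∈ F_7^6.


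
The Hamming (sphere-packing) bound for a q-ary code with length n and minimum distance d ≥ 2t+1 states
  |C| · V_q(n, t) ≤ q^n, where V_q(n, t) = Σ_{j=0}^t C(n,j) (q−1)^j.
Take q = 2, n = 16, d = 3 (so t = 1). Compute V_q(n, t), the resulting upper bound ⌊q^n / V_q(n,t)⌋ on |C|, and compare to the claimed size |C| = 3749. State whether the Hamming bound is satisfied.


V_q(n, t) = 17, q^n = 65536, Hamming bound = 3855, |C| = 3749 ≤ bound (satisfied).

Step 1: Compute V_q(n, t) = Σ_{j=0}^1 C(n, j) (q−1)^j.
  j = 0: C(16,0)·(1)^0 = 1·1 = 1.
  j = 1: C(16,1)·(1)^1 = 16·1 = 16.
  V_q(n, t) = 1 + 16 = 17.
Step 2: q^n = 2^16 = 65536.
Step 3: Hamming bound ⌊q^n / V_q(n,t)⌋ = ⌊65536/17⌋ = 3855.
Step 4: Compare |C| = 3749 to 3855: satisfied.
The claimed |C| lies below the Hamming bound.


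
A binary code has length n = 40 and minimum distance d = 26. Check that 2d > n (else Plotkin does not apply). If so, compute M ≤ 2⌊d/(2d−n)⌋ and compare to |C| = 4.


Plotkin bound M ≤ 4; given |C| = 4 ≤ bound (satisfied).

Check applicability: 2d = 52, n = 40.
2d − n = 12 > 0, so Plotkin applies.
Compute d/(2d−n) = 26/12 ≈ 2.1667.
⌊d/(2d−n)⌋ = 2.
Plotkin bound: M ≤ 2·2 = 4.
Given |C| = 4, check: satisfied.
This |C| is at the Plotkin bound.


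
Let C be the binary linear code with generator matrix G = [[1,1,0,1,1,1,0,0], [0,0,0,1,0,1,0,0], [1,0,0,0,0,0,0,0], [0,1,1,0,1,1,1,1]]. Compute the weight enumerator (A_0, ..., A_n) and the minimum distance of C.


Weight distribution: A_0 = 1, A_1 = 1, A_2 = 2, A_3 = 2, A_4 = 3, A_5 = 3, A_6 = 2, A_7 = 2. Minimum distance d = 1.

Enumerate all 2^4 = 16 messages m ∈ F_2^4.
For each, compute codeword c = mG in F_2^8, then tally its weight.
  m = 0000 → c = 00000000, weight = 0.
  m = 1000 → c = 11011100, weight = 5.
  m = 0100 → c = 00010100, weight = 2.
  m = 1100 → c = 11001000, weight = 3.
  m = 0010 → c = 10000000, weight = 1.
  m = 1010 → c = 01011100, weight = 4.
  m = 0110 → c = 10010100, weight = 3.
  m = 1110 → c = 01001000, weight = 2.
  m = 0001 → c = 01101111, weight = 6.
  m = 1001 → c = 10110011, weight = 5.
  m = 0101 → c = 01111011, weight = 6.
  m = 1101 → c = 10100111, weight = 5.
  m = 0011 → c = 11101111, weight = 7.
  m = 1011 → c = 00110011, weight = 4.
  m = 0111 → c = 11111011, weight = 7.
  m = 1111 → c = 00100111, weight = 4.
Tally weights:
  weight 0: 1 codewords.
  weight 1: 1 codewords.
  weight 2: 2 codewords.
  weight 3: 2 codewords.
  weight 4: 3 codewords.
  weight 5: 3 codewords.
  weight 6: 2 codewords.
  weight 7: 2 codewords.
Minimum distance d = smallest w > 0 with A_w > 0 = 1.
Sanity: Σ A_w = 16 = 2^4 = 16 ✓.


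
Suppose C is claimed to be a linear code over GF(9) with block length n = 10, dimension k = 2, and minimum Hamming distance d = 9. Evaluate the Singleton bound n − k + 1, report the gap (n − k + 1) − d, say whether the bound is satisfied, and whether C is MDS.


Singleton RHS = n − k + 1 = 9, slack = 0, bound satisfied, MDS.

Singleton bound: d ≤ n − k + 1.
Here n = 10, k = 2, so n − k + 1 = 9.
Given d = 9, check d ≤ 9: YES.
Slack = (n − k + 1) − d = 0.
The code is MDS (slack = 0).
Description: the claimed parameters are [10, 2, 9]_9; such a code would be MDS (meets Singleton bound).


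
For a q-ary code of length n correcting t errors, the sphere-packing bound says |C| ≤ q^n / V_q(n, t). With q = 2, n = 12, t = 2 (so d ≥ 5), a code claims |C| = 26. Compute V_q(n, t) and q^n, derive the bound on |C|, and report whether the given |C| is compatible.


V_q(n, t) = 79, q^n = 4096, Hamming bound = 51, |C| = 26 ≤ bound (satisfied).

Step 1: Compute V_q(n, t) = Σ_{j=0}^2 C(n, j) (q−1)^j.
  j = 0: C(12,0)·(1)^0 = 1·1 = 1.
  j = 1: C(12,1)·(1)^1 = 12·1 = 12.
  j = 2: C(12,2)·(1)^2 = 66·1 = 66.
  V_q(n, t) = 1 + 12 + 66 = 79.
Step 2: q^n = 2^12 = 4096.
Step 3: Hamming bound ⌊q^n / V_q(n,t)⌋ = ⌊4096/79⌋ = 51.
Step 4: Compare |C| = 26 to 51: satisfied.
The claimed |C| lies below the Hamming bound.


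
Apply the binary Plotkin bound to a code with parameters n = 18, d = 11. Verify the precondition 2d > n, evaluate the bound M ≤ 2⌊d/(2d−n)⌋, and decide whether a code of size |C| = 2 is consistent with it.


Plotkin bound M ≤ 4; given |C| = 2 ≤ bound (satisfied).

Check applicability: 2d = 22, n = 18.
2d − n = 4 > 0, so Plotkin applies.
Compute d/(2d−n) = 11/4 ≈ 2.7500.
⌊d/(2d−n)⌋ = 2.
Plotkin bound: M ≤ 2·2 = 4.
Given |C| = 2, check: satisfied.
This |C| is below the Plotkin bound.


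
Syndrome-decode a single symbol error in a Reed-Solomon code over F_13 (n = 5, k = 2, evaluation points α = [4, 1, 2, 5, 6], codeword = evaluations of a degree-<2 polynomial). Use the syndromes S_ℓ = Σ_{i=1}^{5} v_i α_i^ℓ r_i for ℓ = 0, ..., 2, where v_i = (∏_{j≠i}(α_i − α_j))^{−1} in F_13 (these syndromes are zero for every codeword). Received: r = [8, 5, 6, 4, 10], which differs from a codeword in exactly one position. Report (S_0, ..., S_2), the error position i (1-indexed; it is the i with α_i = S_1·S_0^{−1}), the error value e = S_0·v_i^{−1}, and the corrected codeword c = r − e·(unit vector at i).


S = (8, 1, 5), error at position 4, error magnitude e = 8, c = [8, 5, 6, 9, 10].

Step 1: column multipliers v_i = (∏_{j≠i}(α_i − α_j))^{−1} mod 13.
  i = 1 (α = 4): (4−1)(4−2)(4−5)(4−6) = 3·2·(−1)·(−2) = 12 ≡ 12, so v_1 = 12^{−1} = 12 (mod 13).
  i = 2 (α = 1): (1−4)(1−2)(1−5)(1−6) = (−3)·(−1)·(−4)·(−5) = 60 ≡ 8, so v_2 = 8^{−1} = 5 (mod 13).
  i = 3 (α = 2): (2−4)(2−1)(2−5)(2−6) = (−2)·1·(−3)·(−4) = −24 ≡ 2, so v_3 = 2^{−1} = 7 (mod 13).
  i = 4 (α = 5): (5−4)(5−1)(5−2)(5−6) = 1·4·3·(−1) = −12 ≡ 1, so v_4 = 1^{−1} = 1 (mod 13).
  i = 5 (α = 6): (6−4)(6−1)(6−2)(6−5) = 2·5·4·1 = 40 ≡ 1, so v_5 = 1^{−1} = 1 (mod 13).
  v = [12, 5, 7, 1, 1].
Step 2: syndromes of r = [8, 5, 6, 4, 10] (all sums mod 13).
  S_0 = Σ v_i r_i = 12·8 + 5·5 + 7·6 + 1·4 + 1·10 = 177 ≡ 8.
  S_1 = Σ v_i α_i r_i = 12·4·8 + 5·1·5 + 7·2·6 + 1·5·4 + 1·6·10 = 573 ≡ 1.
  α_i^2 mod 13 = [3, 1, 4, 12, 10].
  S_2 = Σ v_i α_i^2 r_i = 12·3·8 + 5·1·5 + 7·4·6 + 1·12·4 + 1·10·10 = 629 ≡ 5.
  S = (8, 1, 5) ≠ 0, so r is not a codeword (an error is present).
Step 3: locate the error. For a single error e at position i, S_ℓ = v_i·e·α_i^ℓ, so α_err = S_1/S_0.
  S_0^{−1} = 8^{−1} = 5 (mod 13), so α_err = 1·5 = 5 ≡ 5 = α_4. Error position i = 4.
  Consistency check: S_2/S_1 = 5·1 = 5 ≡ 5 = α_err ✓ (single-error assumption holds).
Step 4: error magnitude e = S_0/v_4 = S_0·∏_{j≠4}(α_4 − α_j) = 8·1 = 8 ≡ 8 (mod 13).
Step 5: correct position 4: c_4 = r_4 − e = 4 − 8 ≡ 9 (mod 13). Hence c = [8, 5, 6, 9, 10].
  Check: interpolating c through the α_i gives m(x) = 4 + 1·x (degree < 2) with m(α_i) = c_i for every i, so c is indeed a codeword.


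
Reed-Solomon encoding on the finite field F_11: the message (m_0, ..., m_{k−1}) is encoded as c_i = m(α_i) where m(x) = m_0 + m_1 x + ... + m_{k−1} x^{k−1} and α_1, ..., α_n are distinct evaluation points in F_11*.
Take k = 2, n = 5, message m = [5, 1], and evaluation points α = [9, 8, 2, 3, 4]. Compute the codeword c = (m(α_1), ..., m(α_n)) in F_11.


c = [3, 2, 7, 8, 9]

Message polynomial: m(x) = 5 + 1·x (mod 11).
For each evaluation point α_i, compute m(α_i) mod 11:
  α_1 = 9: Horner steps 1 → 3, so m(9) = 3.
  α_2 = 8: Horner steps 1 → 2, so m(8) = 2.
  α_3 = 2: Horner steps 1 → 7, so m(2) = 7.
  α_4 = 3: Horner steps 1 → 8, so m(3) = 8.
  α_5 = 4: Horner steps 1 → 9, so m(4) = 9.
Codeword c = [3, 2, 7, 8, 9] ∈ F_11^5.


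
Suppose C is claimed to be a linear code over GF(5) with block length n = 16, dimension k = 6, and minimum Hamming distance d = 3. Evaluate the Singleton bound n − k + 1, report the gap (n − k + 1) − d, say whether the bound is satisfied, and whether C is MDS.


Singleton RHS = n − k + 1 = 11, slack = 8, bound satisfied, not MDS.

Singleton bound: d ≤ n − k + 1.
Here n = 16, k = 6, so n − k + 1 = 11.
Given d = 3, check d ≤ 11: YES.
Slack = (n − k + 1) − d = 8.
The code is NOT MDS (slack = 8 > 0).
Description: the claimed parameters are [16, 6, 3]_5; such a code would be non-MDS.


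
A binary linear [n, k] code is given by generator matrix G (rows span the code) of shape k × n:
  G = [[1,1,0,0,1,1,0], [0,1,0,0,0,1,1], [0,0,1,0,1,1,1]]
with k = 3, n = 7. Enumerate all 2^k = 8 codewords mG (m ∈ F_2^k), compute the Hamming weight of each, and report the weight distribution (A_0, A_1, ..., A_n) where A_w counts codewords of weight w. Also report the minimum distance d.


Weight distribution: A_0 = 1, A_3 = 4, A_4 = 3. Minimum distance d = 3.

Enumerate all 2^3 = 8 messages m ∈ F_2^3.
For each, compute codeword c = mG in F_2^7, then tally its weight.
  m = 000 → c = 0000000, weight = 0.
  m = 100 → c = 1100110, weight = 4.
  m = 010 → c = 0100011, weight = 3.
  m = 110 → c = 1000101, weight = 3.
  m = 001 → c = 0010111, weight = 4.
  m = 101 → c = 1110001, weight = 4.
  m = 011 → c = 0110100, weight = 3.
  m = 111 → c = 1010010, weight = 3.
Tally weights:
  weight 0: 1 codewords.
  weight 3: 4 codewords.
  weight 4: 3 codewords.
Minimum distance d = smallest w > 0 with A_w > 0 = 3.
Sanity: Σ A_w = 8 = 2^3 = 8 ✓.


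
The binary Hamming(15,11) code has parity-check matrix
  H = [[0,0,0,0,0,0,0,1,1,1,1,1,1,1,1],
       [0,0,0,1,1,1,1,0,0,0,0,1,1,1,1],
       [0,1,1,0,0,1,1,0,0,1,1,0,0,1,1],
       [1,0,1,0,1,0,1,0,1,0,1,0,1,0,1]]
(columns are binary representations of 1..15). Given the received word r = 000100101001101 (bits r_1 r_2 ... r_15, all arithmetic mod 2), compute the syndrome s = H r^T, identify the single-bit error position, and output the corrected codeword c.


s = (0, 1, 0, 0)^T, error position = 4, corrected codeword c = 000000101001101

Compute s = H r^T mod 2 one row at a time:
  s_1 = 0 + 1 + 0 + 0 + 1 + 1 + 0 + 1 = 4 ≡ 0 (mod 2).
  s_2 = 1 + 0 + 0 + 1 + 1 + 1 + 0 + 1 = 5 ≡ 1 (mod 2).
  s_3 = 0 + 0 + 0 + 1 + 0 + 0 + 0 + 1 = 2 ≡ 0 (mod 2).
  s_4 = 0 + 0 + 0 + 1 + 1 + 0 + 1 + 1 = 4 ≡ 0 (mod 2).
s = (0, 1, 0, 0)^T — this equals column 4 of H (binary 0100), so error is at position 4.
Correct: flip bit 4 of r = 000100101001101 to get c = 000000101001101.


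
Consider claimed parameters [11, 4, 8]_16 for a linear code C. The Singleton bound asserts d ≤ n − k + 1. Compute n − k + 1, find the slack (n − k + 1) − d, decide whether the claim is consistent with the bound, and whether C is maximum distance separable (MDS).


Singleton RHS = n − k + 1 = 8, slack = 0, bound satisfied, MDS.

Singleton bound: d ≤ n − k + 1.
Here n = 11, k = 4, so n − k + 1 = 8.
Given d = 8, check d ≤ 8: YES.
Slack = (n − k + 1) − d = 0.
The code is MDS (slack = 0).
Description: the claimed parameters are [11, 4, 8]_16; such a code would be MDS (meets Singleton bound).


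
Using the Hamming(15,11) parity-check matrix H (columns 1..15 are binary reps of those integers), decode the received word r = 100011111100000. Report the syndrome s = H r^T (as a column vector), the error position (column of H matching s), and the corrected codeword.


s = (1, 1, 1, 0)^T, error position = 14, corrected codeword c = 100011111100010

Compute s = H r^T mod 2 one row at a time:
  s_1 = 1 + 1 + 1 + 0 + 0 + 0 + 0 + 0 = 3 ≡ 1 (mod 2).
  s_2 = 0 + 1 + 1 + 1 + 0 + 0 + 0 + 0 = 3 ≡ 1 (mod 2).
  s_3 = 0 + 0 + 1 + 1 + 1 + 0 + 0 + 0 = 3 ≡ 1 (mod 2).
  s_4 = 1 + 0 + 1 + 1 + 1 + 0 + 0 + 0 = 4 ≡ 0 (mod 2).
s = (1, 1, 1, 0)^T — this equals column 14 of H (binary 1110), so error is at position 14.
Correct: flip bit 14 of r = 100011111100000 to get c = 100011111100010.


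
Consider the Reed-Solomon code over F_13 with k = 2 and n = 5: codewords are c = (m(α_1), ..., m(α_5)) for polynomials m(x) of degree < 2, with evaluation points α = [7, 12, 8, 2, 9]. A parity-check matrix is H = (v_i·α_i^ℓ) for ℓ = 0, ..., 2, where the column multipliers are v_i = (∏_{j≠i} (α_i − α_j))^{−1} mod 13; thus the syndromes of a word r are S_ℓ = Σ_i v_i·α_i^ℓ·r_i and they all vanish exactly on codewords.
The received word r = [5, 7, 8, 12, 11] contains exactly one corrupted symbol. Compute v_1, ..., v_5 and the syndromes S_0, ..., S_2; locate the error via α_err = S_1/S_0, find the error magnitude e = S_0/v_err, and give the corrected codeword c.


S = (5, 10, 7), error at position 4, error magnitude e = 9, c = [5, 7, 8, 3, 11].

Step 1: column multipliers v_i = (∏_{j≠i}(α_i − α_j))^{−1} mod 13.
  i = 1 (α = 7): (7−12)(7−8)(7−2)(7−9) = (−5)·(−1)·5·(−2) = −50 ≡ 2, so v_1 = 2^{−1} = 7 (mod 13).
  i = 2 (α = 12): (12−7)(12−8)(12−2)(12−9) = 5·4·10·3 = 600 ≡ 2, so v_2 = 2^{−1} = 7 (mod 13).
  i = 3 (α = 8): (8−7)(8−12)(8−2)(8−9) = 1·(−4)·6·(−1) = 24 ≡ 11, so v_3 = 11^{−1} = 6 (mod 13).
  i = 4 (α = 2): (2−7)(2−12)(2−8)(2−9) = (−5)·(−10)·(−6)·(−7) = 2100 ≡ 7, so v_4 = 7^{−1} = 2 (mod 13).
  i = 5 (α = 9): (9−7)(9−12)(9−8)(9−2) = 2·(−3)·1·7 = −42 ≡ 10, so v_5 = 10^{−1} = 4 (mod 13).
  v = [7, 7, 6, 2, 4].
Step 2: syndromes of r = [5, 7, 8, 12, 11] (all sums mod 13).
  S_0 = Σ v_i r_i = 7·5 + 7·7 + 6·8 + 2·12 + 4·11 = 200 ≡ 5.
  S_1 = Σ v_i α_i r_i = 7·7·5 + 7·12·7 + 6·8·8 + 2·2·12 + 4·9·11 = 1661 ≡ 10.
  α_i^2 mod 13 = [10, 1, 12, 4, 3].
  S_2 = Σ v_i α_i^2 r_i = 7·10·5 + 7·1·7 + 6·12·8 + 2·4·12 + 4·3·11 = 1203 ≡ 7.
  S = (5, 10, 7) ≠ 0, so r is not a codeword (an error is present).
Step 3: locate the error. For a single error e at position i, S_ℓ = v_i·e·α_i^ℓ, so α_err = S_1/S_0.
  S_0^{−1} = 5^{−1} = 8 (mod 13), so α_err = 10·8 = 80 ≡ 2 = α_4. Error position i = 4.
  Consistency check: S_2/S_1 = 7·4 = 28 ≡ 2 = α_err ✓ (single-error assumption holds).
Step 4: error magnitude e = S_0/v_4 = S_0·∏_{j≠4}(α_4 − α_j) = 5·7 = 35 ≡ 9 (mod 13).
Step 5: correct position 4: c_4 = r_4 − e = 12 − 9 ≡ 3 (mod 13). Hence c = [5, 7, 8, 3, 11].
  Check: interpolating c through the α_i gives m(x) = 10 + 3·x (degree < 2) with m(α_i) = c_i for every i, so c is indeed a codeword.


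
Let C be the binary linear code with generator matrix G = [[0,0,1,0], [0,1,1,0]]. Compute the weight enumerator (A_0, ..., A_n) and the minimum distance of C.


Weight distribution: A_0 = 1, A_1 = 2, A_2 = 1. Minimum distance d = 1.

Enumerate all 2^2 = 4 messages m ∈ F_2^2.
For each, compute codeword c = mG in F_2^4, then tally its weight.
  m = 00 → c = 0000, weight = 0.
  m = 10 → c = 0010, weight = 1.
  m = 01 → c = 0110, weight = 2.
  m = 11 → c = 0100, weight = 1.
Tally weights:
  weight 0: 1 codewords.
  weight 1: 2 codewords.
  weight 2: 1 codewords.
Minimum distance d = smallest w > 0 with A_w > 0 = 1.
Sanity: Σ A_w = 4 = 2^2 = 4 ✓.


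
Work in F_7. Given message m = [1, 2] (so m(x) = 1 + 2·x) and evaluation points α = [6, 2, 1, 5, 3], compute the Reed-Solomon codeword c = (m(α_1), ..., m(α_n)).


c = [6, 5, 3, 4, 0]

Message polynomial: m(x) = 1 + 2·x (mod 7).
For each evaluation point α_i, compute m(α_i) mod 7:
  α_1 = 6: Horner steps 2 → 6, so m(6) = 6.
  α_2 = 2: Horner steps 2 → 5, so m(2) = 5.
  α_3 = 1: Horner steps 2 → 3, so m(1) = 3.
  α_4 = 5: Horner steps 2 → 4, so m(5) = 4.
  α_5 = 3: Horner steps 2 → 0, so m(3) = 0.
Codeword c = [6, 5, 3, 4, 0] ∈ F_7^5.
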